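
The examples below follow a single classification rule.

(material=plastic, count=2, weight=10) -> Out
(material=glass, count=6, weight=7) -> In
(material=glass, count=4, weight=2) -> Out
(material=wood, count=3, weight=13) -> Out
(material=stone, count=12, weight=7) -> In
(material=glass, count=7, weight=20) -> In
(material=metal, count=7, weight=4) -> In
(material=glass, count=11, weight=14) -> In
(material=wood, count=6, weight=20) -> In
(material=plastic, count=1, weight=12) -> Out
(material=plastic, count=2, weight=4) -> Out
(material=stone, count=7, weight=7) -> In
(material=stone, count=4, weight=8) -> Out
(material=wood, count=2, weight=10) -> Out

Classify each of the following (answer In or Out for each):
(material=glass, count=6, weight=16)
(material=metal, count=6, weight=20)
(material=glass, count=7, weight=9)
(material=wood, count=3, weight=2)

In, In, In, Out

Every 'In' example satisfies: count ≥ 6. None of the 'Out' examples do.
In: (material=glass, count=6, weight=16), since count = 6. In: (material=metal, count=6, weight=20), since count = 6. In: (material=glass, count=7, weight=9), since count = 7. Out: (material=wood, count=3, weight=2), since count = 3.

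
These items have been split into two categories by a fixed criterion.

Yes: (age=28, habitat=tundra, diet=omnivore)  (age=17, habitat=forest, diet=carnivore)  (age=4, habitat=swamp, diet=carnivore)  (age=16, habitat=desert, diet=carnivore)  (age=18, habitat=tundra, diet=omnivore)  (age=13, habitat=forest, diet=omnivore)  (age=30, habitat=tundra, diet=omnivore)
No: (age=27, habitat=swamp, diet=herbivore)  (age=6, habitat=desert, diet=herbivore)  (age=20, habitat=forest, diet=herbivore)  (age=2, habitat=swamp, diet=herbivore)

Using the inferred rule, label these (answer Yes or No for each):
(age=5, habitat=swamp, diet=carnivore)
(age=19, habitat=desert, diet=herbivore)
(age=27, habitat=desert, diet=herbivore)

Yes, No, No

Looking at the examples, the only property every 'Yes' case has and every 'No' case lacks is: diet is not herbivore.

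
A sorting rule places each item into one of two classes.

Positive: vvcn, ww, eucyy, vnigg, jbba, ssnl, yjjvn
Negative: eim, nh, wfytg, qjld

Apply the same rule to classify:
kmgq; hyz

Negative, Negative

'Positive' ⟺ has a double letter.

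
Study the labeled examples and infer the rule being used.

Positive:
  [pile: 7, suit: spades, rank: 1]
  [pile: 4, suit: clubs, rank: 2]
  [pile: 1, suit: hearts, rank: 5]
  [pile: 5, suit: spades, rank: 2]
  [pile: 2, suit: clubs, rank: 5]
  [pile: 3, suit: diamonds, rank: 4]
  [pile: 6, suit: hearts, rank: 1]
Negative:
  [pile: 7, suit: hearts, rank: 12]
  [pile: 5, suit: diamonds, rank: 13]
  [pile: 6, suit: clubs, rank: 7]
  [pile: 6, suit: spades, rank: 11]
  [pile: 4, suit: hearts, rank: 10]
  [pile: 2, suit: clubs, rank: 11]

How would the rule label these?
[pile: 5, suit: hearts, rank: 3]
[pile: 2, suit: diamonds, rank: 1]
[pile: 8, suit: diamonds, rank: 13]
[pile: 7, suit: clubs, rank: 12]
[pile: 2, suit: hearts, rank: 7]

Positive, Positive, Negative, Negative, Negative

'Positive' ⟺ rank ≤ 5.
[pile: 5, suit: hearts, rank: 3] — rank = 3, hence Positive. [pile: 2, suit: diamonds, rank: 1] — rank = 1, hence Positive. [pile: 8, suit: diamonds, rank: 13] — rank = 13, hence Negative. [pile: 7, suit: clubs, rank: 12] — rank = 12, hence Negative. [pile: 2, suit: hearts, rank: 7] — rank = 7, hence Negative.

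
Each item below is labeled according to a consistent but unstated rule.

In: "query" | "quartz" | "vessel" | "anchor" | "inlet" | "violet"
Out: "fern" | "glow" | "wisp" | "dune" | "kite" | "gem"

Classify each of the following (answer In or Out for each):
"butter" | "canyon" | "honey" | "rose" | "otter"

In, In, In, Out, In

The rule appears to be: length ≥ 5.
"butter" → length 6 → In. "canyon" → length 6 → In. "honey" → length 5 → In. "rose" → length 4 → Out. "otter" → length 5 → In.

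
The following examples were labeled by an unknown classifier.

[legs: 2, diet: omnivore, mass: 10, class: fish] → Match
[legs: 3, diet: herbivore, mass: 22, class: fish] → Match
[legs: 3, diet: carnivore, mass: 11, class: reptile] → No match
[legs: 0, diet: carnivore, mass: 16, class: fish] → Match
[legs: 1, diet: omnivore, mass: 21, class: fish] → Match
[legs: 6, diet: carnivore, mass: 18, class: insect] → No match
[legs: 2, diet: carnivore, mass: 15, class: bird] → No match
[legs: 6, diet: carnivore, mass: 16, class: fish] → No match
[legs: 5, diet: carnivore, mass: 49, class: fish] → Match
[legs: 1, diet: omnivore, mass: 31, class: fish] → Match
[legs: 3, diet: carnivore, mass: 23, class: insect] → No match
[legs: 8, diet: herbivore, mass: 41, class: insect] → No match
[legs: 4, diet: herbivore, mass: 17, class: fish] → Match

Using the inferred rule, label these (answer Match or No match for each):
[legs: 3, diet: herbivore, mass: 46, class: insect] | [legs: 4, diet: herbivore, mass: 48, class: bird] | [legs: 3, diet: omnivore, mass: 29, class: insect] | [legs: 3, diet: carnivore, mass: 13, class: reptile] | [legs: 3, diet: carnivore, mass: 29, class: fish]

The distinguishing property — class is fish AND legs ≤ 5 — holds for all the 'Match' cases and none of the 'No match' cases.
No match: [legs: 3, diet: herbivore, mass: 46, class: insect], since class is insect, legs = 3.
No match: [legs: 4, diet: herbivore, mass: 48, class: bird], since class is bird, legs = 4.
No match: [legs: 3, diet: omnivore, mass: 29, class: insect], since class is insect, legs = 3.
No match: [legs: 3, diet: carnivore, mass: 13, class: reptile], since class is reptile, legs = 3.
Match: [legs: 3, diet: carnivore, mass: 29, class: fish], since class is fish, legs = 3.

No match, No match, No match, No match, Match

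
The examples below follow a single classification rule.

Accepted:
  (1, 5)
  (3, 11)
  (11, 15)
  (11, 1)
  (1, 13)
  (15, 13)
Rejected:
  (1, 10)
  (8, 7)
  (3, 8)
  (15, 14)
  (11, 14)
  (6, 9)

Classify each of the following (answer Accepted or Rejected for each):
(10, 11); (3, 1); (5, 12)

All 'Accepted' examples share one property — sum is even — and every 'Rejected' example lacks it.
Rejected: (10, 11), since 10+11 = 21. Accepted: (3, 1), since 3+1 = 4. Rejected: (5, 12), since 5+12 = 17.

Rejected, Accepted, Rejected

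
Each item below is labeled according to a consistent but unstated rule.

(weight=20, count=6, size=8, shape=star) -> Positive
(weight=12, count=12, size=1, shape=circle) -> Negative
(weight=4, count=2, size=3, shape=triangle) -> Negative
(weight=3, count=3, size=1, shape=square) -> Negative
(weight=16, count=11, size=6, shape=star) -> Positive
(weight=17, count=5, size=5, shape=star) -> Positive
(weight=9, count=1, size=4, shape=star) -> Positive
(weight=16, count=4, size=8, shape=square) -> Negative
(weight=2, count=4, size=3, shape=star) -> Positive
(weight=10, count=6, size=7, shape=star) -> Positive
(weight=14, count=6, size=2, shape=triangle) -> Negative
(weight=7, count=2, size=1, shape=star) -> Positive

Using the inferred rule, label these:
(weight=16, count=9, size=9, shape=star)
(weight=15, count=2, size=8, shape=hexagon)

The rule appears to be: shape is star.

Positive, Negative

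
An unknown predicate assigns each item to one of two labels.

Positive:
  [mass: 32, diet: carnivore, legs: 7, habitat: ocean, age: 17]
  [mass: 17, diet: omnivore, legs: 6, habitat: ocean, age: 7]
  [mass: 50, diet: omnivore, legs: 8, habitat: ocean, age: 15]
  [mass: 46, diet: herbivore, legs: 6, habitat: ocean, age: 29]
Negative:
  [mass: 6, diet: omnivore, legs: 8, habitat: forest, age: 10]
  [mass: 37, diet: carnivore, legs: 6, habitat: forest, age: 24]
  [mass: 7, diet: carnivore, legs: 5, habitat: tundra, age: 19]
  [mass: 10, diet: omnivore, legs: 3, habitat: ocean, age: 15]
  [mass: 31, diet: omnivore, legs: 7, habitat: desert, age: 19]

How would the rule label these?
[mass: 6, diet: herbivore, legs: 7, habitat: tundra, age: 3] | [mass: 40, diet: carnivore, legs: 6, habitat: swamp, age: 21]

Negative, Negative

One predicate separates the groups cleanly: habitat is ocean AND legs ≥ 5.
[mass: 6, diet: herbivore, legs: 7, habitat: tundra, age: 3]: habitat is tundra, legs = 7, doesn't qualify → Negative. [mass: 40, diet: carnivore, legs: 6, habitat: swamp, age: 21]: habitat is swamp, legs = 6, doesn't qualify → Negative.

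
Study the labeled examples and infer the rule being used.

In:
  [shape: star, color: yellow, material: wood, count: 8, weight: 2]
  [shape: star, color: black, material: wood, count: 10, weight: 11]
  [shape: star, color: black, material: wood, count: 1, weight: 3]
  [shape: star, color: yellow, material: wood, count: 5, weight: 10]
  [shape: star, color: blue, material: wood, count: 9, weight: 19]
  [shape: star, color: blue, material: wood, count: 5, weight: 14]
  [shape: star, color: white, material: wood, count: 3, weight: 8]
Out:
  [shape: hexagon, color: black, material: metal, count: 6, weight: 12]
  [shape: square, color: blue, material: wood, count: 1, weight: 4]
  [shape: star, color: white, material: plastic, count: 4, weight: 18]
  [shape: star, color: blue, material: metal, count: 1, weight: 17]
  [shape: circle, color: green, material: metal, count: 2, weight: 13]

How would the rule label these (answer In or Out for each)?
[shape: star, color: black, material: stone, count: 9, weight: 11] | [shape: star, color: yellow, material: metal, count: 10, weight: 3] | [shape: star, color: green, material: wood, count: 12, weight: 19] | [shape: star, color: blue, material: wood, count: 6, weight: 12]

The distinguishing property — material is wood AND shape is star — holds for all the 'In' cases and none of the 'Out' cases.
[shape: star, color: black, material: stone, count: 9, weight: 11]: material is stone, shape is star — does not fit, so Out. [shape: star, color: yellow, material: metal, count: 10, weight: 3]: material is metal, shape is star — does not fit, so Out. [shape: star, color: green, material: wood, count: 12, weight: 19]: material is wood, shape is star — satisfies this, so In. [shape: star, color: blue, material: wood, count: 6, weight: 12]: material is wood, shape is star — satisfies this, so In.

Out, Out, In, In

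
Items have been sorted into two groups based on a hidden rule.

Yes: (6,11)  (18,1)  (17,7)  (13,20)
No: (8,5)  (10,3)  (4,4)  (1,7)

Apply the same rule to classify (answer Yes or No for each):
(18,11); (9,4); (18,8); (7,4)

Yes, No, Yes, No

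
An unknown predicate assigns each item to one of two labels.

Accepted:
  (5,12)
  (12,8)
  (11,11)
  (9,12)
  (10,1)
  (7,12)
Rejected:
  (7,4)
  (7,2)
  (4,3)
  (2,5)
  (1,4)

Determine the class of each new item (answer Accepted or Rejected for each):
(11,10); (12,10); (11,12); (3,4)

A rule that fits every label: max ≥ 8 — true of each 'Accepted' example, false of each 'Rejected' one.

Accepted, Accepted, Accepted, Rejected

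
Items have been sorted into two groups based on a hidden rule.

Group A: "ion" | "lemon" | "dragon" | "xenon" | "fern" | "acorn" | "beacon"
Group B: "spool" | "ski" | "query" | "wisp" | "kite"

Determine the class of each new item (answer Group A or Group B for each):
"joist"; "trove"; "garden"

'Group A' ⟺ contains 'n'.
"joist": no 'n' — does not pass, so Group B.
"trove": no 'n' — does not pass, so Group B.
"garden": has 'n' — satisfies this, so Group A.

Group B, Group B, Group A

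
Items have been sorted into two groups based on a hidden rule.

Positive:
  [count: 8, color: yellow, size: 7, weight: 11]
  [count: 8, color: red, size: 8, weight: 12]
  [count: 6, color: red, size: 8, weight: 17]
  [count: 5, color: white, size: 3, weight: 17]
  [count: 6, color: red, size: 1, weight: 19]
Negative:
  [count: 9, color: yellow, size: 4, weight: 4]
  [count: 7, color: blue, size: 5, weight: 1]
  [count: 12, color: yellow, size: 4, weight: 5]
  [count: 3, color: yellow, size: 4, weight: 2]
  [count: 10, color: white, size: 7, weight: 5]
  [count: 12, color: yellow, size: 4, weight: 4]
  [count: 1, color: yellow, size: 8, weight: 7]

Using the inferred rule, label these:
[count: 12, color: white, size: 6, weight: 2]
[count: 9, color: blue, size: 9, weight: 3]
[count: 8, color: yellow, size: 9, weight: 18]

Negative, Negative, Positive

The rule appears to be: weight ≥ 11.
[count: 12, color: white, size: 6, weight: 2]: weight = 2 — lacks this property, so Negative.
[count: 9, color: blue, size: 9, weight: 3]: weight = 3 — lacks this property, so Negative.
[count: 8, color: yellow, size: 9, weight: 18]: weight = 18 — satisfies this, so Positive.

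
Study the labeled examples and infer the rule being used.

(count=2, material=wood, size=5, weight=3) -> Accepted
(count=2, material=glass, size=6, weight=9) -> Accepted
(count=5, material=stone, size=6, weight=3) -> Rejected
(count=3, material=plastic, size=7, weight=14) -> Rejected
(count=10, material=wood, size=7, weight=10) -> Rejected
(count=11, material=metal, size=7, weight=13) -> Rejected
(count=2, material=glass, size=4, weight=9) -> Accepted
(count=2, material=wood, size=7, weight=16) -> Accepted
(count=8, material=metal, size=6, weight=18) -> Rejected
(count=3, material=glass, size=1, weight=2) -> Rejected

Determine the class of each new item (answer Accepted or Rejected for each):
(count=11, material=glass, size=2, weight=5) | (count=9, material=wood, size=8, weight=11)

The common property of the 'Accepted' items is: count = 2. No 'Rejected' item has it.

Rejected, Rejected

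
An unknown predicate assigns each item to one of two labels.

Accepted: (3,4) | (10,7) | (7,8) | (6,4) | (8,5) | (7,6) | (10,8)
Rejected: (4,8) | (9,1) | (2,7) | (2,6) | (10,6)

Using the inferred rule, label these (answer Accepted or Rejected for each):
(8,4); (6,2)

Rejected, Rejected

One predicate separates the groups cleanly: |first − second| ≤ 3.
(8,4): |8−4| = 4 — doesn't match, so Rejected. (6,2): |6−2| = 4 — doesn't match, so Rejected.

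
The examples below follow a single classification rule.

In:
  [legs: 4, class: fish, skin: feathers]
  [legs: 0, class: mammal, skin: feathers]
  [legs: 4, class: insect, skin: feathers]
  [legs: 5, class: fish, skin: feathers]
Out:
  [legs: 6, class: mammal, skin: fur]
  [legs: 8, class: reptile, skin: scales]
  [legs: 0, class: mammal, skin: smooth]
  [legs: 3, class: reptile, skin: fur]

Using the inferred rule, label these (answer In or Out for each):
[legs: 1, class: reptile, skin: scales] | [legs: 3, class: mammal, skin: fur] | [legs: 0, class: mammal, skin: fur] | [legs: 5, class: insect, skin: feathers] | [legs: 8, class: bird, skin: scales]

Out, Out, Out, In, Out

All 'In' examples share one property — skin is feathers — and every 'Out' example lacks it.
[legs: 1, class: reptile, skin: scales]: skin is scales, doesn't qualify → Out. [legs: 3, class: mammal, skin: fur]: skin is fur, doesn't qualify → Out. [legs: 0, class: mammal, skin: fur]: skin is fur, doesn't qualify → Out. [legs: 5, class: insect, skin: feathers]: skin is feathers, qualifies → In. [legs: 8, class: bird, skin: scales]: skin is scales, doesn't qualify → Out.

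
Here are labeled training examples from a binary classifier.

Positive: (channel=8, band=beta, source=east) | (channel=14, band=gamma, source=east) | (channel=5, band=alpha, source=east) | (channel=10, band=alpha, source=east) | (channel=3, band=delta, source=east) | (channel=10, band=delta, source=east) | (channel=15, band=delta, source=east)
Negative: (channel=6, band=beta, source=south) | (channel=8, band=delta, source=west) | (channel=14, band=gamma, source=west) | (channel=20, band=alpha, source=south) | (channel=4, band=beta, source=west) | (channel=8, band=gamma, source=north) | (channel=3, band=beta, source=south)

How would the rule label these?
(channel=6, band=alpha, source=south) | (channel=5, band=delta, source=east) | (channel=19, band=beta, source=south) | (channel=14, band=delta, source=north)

The rule appears to be: source is east.

Negative, Positive, Negative, Negative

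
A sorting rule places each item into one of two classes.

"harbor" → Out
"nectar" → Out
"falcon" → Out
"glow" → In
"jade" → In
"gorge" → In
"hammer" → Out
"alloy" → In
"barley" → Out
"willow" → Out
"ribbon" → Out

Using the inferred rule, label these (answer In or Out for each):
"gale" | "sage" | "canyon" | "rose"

Every 'In' example satisfies: length ≤ 5. None of the 'Out' examples do.
In: "gale", since length 4.
In: "sage", since length 4.
Out: "canyon", since length 6.
In: "rose", since length 4.

In, In, Out, In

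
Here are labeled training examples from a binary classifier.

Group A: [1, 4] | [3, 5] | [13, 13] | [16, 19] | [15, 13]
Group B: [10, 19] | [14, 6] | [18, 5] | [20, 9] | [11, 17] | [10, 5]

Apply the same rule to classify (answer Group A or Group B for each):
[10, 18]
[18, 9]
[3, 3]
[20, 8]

Group B, Group B, Group A, Group B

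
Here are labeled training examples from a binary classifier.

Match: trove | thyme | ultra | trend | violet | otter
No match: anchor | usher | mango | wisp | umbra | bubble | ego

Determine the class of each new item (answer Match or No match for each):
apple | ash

The classifier is using: contains 't'.
No match: apple, since no 't'.
No match: ash, since no 't'.

No match, No match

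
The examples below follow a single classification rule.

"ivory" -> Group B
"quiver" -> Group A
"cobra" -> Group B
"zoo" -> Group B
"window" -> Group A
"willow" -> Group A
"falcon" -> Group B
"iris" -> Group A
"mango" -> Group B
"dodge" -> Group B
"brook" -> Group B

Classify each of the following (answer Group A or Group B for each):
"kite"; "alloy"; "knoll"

Group A, Group B, Group B

The common property of the 'Group A' items is: even length AND contains 'i'. No 'Group B' item has it.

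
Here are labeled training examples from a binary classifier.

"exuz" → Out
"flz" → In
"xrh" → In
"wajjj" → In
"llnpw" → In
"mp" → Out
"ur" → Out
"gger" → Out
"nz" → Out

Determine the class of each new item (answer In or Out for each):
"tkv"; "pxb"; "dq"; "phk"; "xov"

In, In, Out, In, In

Every 'In' example satisfies: odd length. None of the 'Out' examples do.
"tkv": length 3 — satisfies this, so In. "pxb": length 3 — satisfies this, so In. "dq": length 2 — doesn't qualify, so Out. "phk": length 3 — satisfies this, so In. "xov": length 3 — satisfies this, so In.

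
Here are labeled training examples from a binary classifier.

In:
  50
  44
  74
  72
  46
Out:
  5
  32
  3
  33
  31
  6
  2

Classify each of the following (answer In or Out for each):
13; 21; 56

Out, Out, In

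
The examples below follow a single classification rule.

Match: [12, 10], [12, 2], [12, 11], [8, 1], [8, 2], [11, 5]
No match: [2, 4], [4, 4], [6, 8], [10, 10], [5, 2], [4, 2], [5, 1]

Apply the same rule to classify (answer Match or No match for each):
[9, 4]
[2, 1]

One predicate separates the groups cleanly: first > second AND sum ≥ 8.

Match, No match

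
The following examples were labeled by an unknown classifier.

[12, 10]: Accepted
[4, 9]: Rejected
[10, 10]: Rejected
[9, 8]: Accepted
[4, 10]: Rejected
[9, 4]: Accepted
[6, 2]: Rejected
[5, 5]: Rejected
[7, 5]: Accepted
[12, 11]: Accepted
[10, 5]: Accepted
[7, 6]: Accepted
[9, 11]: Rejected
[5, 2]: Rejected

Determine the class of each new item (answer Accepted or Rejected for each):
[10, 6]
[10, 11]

Rule: first > second AND sum ≥ 10. This holds for each 'Accepted' example and fails for each 'Rejected' one.
[10, 6]: 10 > 6, 10+6 = 16, checks out → Accepted. [10, 11]: 10 < 11, 10+11 = 21, fails the rule → Rejected.

Accepted, Rejected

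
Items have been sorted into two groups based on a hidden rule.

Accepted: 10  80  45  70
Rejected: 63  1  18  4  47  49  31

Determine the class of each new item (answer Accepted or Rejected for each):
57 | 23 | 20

The simplest hypothesis consistent with all the labels is: multiple of 5.
57 → 57 = 5·11 + 2 → Rejected. 23 → 23 = 5·4 + 3 → Rejected. 20 → 20 = 5·4 → Accepted.

Rejected, Rejected, Accepted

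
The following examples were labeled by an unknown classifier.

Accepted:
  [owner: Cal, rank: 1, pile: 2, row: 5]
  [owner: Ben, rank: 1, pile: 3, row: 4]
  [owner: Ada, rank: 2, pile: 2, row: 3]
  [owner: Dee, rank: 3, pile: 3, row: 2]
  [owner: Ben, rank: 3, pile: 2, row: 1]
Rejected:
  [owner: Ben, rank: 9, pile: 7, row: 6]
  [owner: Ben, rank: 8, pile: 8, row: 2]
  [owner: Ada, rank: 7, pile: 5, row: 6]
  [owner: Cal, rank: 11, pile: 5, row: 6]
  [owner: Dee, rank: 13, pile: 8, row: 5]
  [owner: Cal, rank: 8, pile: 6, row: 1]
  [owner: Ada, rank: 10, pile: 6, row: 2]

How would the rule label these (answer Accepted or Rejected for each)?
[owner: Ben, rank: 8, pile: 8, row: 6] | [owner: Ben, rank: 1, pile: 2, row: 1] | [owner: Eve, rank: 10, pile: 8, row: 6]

The common property of the 'Accepted' items is: pile ≤ 3. No 'Rejected' item has it.

Rejected, Accepted, Rejected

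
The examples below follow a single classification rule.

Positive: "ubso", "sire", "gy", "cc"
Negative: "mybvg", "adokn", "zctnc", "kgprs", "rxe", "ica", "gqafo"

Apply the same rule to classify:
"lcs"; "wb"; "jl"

The common property of the 'Positive' items is: even length. No 'Negative' item has it.
"lcs": length 3, lacks this property → Negative.
"wb": length 2, satisfies this → Positive.
"jl": length 2, satisfies this → Positive.

Negative, Positive, Positive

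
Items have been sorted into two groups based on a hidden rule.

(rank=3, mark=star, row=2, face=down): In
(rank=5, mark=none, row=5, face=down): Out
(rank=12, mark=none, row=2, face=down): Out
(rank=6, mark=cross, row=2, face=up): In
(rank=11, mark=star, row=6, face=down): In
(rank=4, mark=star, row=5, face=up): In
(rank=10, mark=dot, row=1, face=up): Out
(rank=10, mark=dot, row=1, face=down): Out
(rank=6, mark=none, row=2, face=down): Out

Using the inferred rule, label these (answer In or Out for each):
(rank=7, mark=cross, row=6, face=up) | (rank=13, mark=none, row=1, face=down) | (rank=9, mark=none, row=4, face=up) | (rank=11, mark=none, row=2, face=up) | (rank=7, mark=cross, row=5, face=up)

In, Out, Out, Out, In

The simplest hypothesis consistent with all the labels is: mark is star OR mark is cross.
(rank=7, mark=cross, row=6, face=up): mark is cross — meets the rule, so In.
(rank=13, mark=none, row=1, face=down): mark is none — does not fit, so Out.
(rank=9, mark=none, row=4, face=up): mark is none — does not fit, so Out.
(rank=11, mark=none, row=2, face=up): mark is none — does not fit, so Out.
(rank=7, mark=cross, row=5, face=up): mark is cross — meets the rule, so In.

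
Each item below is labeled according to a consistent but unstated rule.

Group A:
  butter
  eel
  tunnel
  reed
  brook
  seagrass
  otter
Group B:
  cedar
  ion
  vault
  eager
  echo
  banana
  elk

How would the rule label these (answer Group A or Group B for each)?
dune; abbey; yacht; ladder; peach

One predicate separates the groups cleanly: has a double letter.
dune → no doubled letter → Group B. abbey → 'bb' doubled → Group A. yacht → no doubled letter → Group B. ladder → 'dd' doubled → Group A. peach → no doubled letter → Group B.

Group B, Group A, Group B, Group A, Group B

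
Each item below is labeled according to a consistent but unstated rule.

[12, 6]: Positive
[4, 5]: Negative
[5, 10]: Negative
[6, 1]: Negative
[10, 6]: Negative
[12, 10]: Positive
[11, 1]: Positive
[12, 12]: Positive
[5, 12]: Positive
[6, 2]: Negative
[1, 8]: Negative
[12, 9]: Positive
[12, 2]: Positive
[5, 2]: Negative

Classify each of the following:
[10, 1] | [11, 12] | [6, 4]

A rule that fits every label: max ≥ 11 — true of each 'Positive' example, false of each 'Negative' one.
[10, 1]: Negative (max 10).
[11, 12]: Positive (max 12).
[6, 4]: Negative (max 6).

Negative, Positive, Negative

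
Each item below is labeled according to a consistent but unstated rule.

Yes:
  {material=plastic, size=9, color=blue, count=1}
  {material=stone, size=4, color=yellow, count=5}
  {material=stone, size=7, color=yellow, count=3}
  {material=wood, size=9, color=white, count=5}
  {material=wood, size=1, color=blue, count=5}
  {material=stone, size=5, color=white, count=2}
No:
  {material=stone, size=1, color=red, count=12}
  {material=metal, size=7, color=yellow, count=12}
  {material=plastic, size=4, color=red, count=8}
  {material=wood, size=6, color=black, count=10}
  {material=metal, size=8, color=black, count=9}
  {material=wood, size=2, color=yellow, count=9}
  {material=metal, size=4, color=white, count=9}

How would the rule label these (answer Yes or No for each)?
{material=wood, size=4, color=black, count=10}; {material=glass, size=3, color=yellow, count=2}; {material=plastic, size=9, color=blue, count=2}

No, Yes, Yes

Rule: count ≤ 5. This holds for each 'Yes' example and fails for each 'No' one.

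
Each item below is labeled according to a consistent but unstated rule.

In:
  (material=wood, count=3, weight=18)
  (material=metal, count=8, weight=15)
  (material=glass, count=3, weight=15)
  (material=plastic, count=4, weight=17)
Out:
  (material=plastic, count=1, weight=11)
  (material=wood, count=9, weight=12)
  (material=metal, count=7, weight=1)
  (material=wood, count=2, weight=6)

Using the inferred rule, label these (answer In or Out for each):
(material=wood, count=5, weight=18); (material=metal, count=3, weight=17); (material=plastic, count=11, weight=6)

'In' ⟺ weight ≥ 15.

In, In, Out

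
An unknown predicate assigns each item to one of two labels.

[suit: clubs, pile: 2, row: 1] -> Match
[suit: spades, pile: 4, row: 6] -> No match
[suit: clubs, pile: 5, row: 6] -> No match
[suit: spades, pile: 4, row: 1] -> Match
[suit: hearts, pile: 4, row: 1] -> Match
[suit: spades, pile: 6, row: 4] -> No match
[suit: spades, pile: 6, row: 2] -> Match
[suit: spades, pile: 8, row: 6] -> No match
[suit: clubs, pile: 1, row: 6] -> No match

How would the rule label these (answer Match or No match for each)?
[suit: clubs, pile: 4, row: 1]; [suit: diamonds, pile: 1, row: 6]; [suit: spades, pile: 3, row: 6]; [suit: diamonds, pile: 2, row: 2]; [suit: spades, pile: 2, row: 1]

'Match' ⟺ row ≤ 2.

Match, No match, No match, Match, Match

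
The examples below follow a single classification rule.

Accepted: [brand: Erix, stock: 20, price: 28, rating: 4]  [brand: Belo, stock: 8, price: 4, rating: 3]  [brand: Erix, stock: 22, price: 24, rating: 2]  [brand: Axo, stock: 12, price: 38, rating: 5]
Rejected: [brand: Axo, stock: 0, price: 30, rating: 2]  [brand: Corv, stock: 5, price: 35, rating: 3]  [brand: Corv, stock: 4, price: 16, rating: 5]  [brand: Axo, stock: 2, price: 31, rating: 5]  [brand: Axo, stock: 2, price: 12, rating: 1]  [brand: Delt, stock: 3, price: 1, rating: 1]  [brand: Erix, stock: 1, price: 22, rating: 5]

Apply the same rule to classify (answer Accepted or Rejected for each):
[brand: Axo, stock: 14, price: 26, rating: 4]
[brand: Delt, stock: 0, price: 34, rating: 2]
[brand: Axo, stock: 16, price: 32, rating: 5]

Accepted, Rejected, Accepted

The pattern is that an item is 'Accepted' exactly when: stock ≥ 8.
[brand: Axo, stock: 14, price: 26, rating: 4] — stock = 14, hence Accepted.
[brand: Delt, stock: 0, price: 34, rating: 2] — stock = 0, hence Rejected.
[brand: Axo, stock: 16, price: 32, rating: 5] — stock = 16, hence Accepted.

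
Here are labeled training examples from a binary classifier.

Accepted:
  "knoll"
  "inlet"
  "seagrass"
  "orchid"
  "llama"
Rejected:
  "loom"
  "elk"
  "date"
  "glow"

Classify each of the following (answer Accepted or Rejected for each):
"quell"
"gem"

Accepted, Rejected

The distinguishing property — length ≥ 5 — holds for all the 'Accepted' cases and none of the 'Rejected' cases.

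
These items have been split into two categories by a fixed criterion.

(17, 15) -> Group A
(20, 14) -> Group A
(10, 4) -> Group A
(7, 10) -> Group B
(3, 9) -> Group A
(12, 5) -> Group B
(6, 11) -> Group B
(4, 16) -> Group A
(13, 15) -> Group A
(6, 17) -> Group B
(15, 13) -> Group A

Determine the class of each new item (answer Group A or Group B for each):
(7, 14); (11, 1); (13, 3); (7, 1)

Group B, Group A, Group A, Group A

'Group A' ⟺ sum is even.
(7, 14) → 7+14 = 21 → Group B. (11, 1) → 11+1 = 12 → Group A. (13, 3) → 13+3 = 16 → Group A. (7, 1) → 7+1 = 8 → Group A.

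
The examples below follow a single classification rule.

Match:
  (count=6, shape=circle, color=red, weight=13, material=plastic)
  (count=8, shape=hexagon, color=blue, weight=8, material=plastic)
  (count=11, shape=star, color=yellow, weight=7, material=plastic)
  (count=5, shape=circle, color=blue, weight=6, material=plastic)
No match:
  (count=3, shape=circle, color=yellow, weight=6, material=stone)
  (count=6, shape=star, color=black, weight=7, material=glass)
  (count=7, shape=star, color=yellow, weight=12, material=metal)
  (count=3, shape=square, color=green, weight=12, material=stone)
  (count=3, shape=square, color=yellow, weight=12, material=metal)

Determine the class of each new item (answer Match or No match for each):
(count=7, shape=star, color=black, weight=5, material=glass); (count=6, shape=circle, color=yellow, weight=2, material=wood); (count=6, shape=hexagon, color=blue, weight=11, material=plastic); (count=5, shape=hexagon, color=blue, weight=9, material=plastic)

No match, No match, Match, Match

A rule that fits every label: material is plastic — true of each 'Match' example, false of each 'No match' one.
(count=7, shape=star, color=black, weight=5, material=glass): No match (material is glass).
(count=6, shape=circle, color=yellow, weight=2, material=wood): No match (material is wood).
(count=6, shape=hexagon, color=blue, weight=11, material=plastic): Match (material is plastic).
(count=5, shape=hexagon, color=blue, weight=9, material=plastic): Match (material is plastic).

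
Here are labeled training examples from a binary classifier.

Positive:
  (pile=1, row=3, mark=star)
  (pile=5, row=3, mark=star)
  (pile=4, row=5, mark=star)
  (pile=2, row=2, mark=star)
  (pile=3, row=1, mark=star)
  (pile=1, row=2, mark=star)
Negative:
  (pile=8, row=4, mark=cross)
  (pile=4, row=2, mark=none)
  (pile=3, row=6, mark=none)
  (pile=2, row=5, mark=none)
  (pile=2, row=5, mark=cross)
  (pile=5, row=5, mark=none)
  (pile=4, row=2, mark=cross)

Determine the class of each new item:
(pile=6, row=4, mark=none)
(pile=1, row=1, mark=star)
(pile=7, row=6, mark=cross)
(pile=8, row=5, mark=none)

Negative, Positive, Negative, Negative

Every 'Positive' example satisfies: mark is star. None of the 'Negative' examples do.
Negative: (pile=6, row=4, mark=none), since mark is none. Positive: (pile=1, row=1, mark=star), since mark is star. Negative: (pile=7, row=6, mark=cross), since mark is cross. Negative: (pile=8, row=5, mark=none), since mark is none.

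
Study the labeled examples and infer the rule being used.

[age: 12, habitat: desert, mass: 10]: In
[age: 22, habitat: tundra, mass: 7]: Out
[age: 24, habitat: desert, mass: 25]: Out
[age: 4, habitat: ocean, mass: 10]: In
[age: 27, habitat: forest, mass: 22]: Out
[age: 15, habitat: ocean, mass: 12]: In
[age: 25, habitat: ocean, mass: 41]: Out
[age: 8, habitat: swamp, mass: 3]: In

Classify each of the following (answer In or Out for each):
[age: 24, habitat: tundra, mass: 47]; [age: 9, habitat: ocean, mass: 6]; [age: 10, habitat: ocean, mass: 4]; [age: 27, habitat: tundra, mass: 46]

Out, In, In, Out

One predicate separates the groups cleanly: age ≤ 15.
[age: 24, habitat: tundra, mass: 47]: age = 24, doesn't match → Out. [age: 9, habitat: ocean, mass: 6]: age = 9, passes → In. [age: 10, habitat: ocean, mass: 4]: age = 10, passes → In. [age: 27, habitat: tundra, mass: 46]: age = 27, doesn't match → Out.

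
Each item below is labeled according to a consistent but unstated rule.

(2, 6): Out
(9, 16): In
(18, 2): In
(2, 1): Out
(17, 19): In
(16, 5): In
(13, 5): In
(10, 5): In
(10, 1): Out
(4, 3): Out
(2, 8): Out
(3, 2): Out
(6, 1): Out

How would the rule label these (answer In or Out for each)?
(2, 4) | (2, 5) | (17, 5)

Out, Out, In

Every 'In' example satisfies: sum ≥ 15. None of the 'Out' examples do.
(2, 4) → 2+4 = 6 → Out. (2, 5) → 2+5 = 7 → Out. (17, 5) → 17+5 = 22 → In.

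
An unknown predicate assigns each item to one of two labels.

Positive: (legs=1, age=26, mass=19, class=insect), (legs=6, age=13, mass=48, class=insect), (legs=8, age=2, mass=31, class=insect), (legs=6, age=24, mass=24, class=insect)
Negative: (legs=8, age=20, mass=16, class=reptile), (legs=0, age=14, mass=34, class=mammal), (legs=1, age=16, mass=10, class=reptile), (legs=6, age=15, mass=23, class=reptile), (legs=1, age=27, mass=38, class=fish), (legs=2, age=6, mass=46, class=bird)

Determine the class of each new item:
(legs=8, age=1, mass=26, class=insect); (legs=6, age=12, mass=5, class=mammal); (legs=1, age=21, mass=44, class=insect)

Positive, Negative, Positive

Checking candidate rules against both groups, what survives is: class is insect.
(legs=8, age=1, mass=26, class=insect) → class is insect → Positive. (legs=6, age=12, mass=5, class=mammal) → class is mammal → Negative. (legs=1, age=21, mass=44, class=insect) → class is insect → Positive.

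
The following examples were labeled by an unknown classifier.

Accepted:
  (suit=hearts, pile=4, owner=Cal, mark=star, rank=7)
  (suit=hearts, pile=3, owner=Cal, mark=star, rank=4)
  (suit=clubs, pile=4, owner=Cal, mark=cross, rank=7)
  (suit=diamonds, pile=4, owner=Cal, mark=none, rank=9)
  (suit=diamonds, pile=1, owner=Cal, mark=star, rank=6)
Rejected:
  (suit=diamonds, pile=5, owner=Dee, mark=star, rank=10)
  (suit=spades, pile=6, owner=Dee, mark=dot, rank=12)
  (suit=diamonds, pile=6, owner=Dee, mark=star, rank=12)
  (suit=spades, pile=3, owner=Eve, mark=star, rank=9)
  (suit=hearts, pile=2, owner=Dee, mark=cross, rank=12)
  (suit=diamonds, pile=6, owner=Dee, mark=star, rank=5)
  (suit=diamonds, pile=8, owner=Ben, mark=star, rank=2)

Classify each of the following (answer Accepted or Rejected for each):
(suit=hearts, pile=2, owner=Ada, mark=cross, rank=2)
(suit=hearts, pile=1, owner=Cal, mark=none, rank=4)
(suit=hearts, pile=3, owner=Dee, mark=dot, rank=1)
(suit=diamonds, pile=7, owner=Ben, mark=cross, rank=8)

Rejected, Accepted, Rejected, Rejected

Comparing the two groups points to one rule — owner is Cal.
(suit=hearts, pile=2, owner=Ada, mark=cross, rank=2): Rejected (owner is Ada).
(suit=hearts, pile=1, owner=Cal, mark=none, rank=4): Accepted (owner is Cal).
(suit=hearts, pile=3, owner=Dee, mark=dot, rank=1): Rejected (owner is Dee).
(suit=diamonds, pile=7, owner=Ben, mark=cross, rank=8): Rejected (owner is Ben).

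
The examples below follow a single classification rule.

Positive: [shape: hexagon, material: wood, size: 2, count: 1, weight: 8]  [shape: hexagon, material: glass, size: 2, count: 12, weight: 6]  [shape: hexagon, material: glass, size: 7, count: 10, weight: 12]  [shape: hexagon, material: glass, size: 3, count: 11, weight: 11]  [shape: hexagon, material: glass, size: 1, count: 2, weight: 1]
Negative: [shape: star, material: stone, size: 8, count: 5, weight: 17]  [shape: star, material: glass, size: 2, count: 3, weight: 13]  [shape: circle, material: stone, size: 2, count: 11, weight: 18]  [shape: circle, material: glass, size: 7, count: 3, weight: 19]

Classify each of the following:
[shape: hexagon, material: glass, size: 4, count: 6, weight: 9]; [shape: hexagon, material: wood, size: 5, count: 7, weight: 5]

Rule: shape is hexagon. This holds for each 'Positive' example and fails for each 'Negative' one.
[shape: hexagon, material: glass, size: 4, count: 6, weight: 9]: Positive (shape is hexagon).
[shape: hexagon, material: wood, size: 5, count: 7, weight: 5]: Positive (shape is hexagon).

Positive, Positive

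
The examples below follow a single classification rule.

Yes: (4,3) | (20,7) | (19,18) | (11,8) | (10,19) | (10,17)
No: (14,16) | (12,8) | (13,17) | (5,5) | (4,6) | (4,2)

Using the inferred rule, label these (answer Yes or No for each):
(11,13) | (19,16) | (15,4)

Looking at the examples, the only property every 'Yes' case has and every 'No' case lacks is: sum is odd.
(11,13) → 11+13 = 24 → No. (19,16) → 19+16 = 35 → Yes. (15,4) → 15+4 = 19 → Yes.

No, Yes, Yes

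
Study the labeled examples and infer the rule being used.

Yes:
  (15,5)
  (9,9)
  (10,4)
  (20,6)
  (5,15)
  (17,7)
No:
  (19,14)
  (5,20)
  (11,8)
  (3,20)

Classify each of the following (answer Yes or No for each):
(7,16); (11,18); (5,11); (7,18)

The classifier is using: sum is even.
(7,16): 7+16 = 23, does not pass → No. (11,18): 11+18 = 29, does not pass → No. (5,11): 5+11 = 16, qualifies → Yes. (7,18): 7+18 = 25, does not pass → No.

No, No, Yes, No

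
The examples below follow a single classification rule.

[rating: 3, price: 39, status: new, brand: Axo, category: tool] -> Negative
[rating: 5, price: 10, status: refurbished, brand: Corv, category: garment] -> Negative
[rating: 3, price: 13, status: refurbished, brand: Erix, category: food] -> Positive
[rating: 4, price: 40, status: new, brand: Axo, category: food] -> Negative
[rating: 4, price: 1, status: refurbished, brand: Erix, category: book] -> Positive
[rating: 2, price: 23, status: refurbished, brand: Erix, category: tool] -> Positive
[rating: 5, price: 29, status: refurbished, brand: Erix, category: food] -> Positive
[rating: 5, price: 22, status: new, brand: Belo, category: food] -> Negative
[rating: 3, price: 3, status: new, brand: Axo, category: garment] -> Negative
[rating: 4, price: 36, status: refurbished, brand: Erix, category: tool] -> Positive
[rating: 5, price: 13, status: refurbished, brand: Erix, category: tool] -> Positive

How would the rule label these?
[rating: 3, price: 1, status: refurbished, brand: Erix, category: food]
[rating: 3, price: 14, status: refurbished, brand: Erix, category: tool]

Positive, Positive

The rule appears to be: brand is Erix.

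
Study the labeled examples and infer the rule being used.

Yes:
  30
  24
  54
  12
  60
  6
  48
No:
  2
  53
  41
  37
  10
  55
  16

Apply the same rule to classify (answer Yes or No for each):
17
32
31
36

Rule: multiple of 3. This holds for each 'Yes' example and fails for each 'No' one.

No, No, No, Yes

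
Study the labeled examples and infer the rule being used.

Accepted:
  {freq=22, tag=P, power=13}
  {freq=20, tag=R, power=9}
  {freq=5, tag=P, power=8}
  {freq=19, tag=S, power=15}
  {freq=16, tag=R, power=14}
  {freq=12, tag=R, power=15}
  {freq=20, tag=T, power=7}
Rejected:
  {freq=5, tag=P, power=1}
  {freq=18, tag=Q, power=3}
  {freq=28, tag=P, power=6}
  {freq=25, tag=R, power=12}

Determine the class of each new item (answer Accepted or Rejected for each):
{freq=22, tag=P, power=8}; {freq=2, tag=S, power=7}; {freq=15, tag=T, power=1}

The distinguishing property — power ≥ 6 AND freq ≤ 22 — holds for all the 'Accepted' cases and none of the 'Rejected' cases.
{freq=22, tag=P, power=8}: power = 8, freq = 22, satisfies this → Accepted. {freq=2, tag=S, power=7}: power = 7, freq = 2, satisfies this → Accepted. {freq=15, tag=T, power=1}: power = 1, freq = 15, doesn't match → Rejected.

Accepted, Accepted, Rejected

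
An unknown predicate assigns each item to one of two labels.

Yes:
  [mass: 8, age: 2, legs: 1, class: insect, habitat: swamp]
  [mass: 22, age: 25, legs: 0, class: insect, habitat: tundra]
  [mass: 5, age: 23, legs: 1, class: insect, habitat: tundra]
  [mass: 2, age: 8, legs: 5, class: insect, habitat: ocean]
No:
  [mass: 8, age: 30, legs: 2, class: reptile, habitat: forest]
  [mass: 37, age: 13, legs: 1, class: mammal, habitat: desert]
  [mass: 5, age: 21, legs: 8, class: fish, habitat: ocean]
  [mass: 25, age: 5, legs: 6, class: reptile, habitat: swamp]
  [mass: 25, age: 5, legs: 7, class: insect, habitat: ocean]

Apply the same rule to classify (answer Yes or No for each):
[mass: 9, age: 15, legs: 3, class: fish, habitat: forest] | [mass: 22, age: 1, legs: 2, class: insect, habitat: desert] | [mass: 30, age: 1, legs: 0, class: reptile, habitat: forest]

The simplest hypothesis consistent with all the labels is: class is insect AND legs ≤ 5.
[mass: 9, age: 15, legs: 3, class: fish, habitat: forest]: class is fish, legs = 3 — does not fit, so No.
[mass: 22, age: 1, legs: 2, class: insect, habitat: desert]: class is insect, legs = 2 — has this property, so Yes.
[mass: 30, age: 1, legs: 0, class: reptile, habitat: forest]: class is reptile, legs = 0 — does not fit, so No.

No, Yes, No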